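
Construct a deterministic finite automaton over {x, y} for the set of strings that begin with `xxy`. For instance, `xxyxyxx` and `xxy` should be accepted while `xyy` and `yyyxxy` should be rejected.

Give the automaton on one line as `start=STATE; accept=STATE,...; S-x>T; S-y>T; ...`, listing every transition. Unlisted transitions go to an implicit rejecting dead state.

Check the first 3 symbols one by one: q0 through q2 record how many have matched `xxy` so far; any wrong symbol goes to the dead state q4. After all 3 match we enter the accepting sink q3.
        x   y  
>  q0   q1  q4 
   q1   q2  q4 
   q2   q4  q3 
 * q3   q3  q3 
   q4   q4  q4 
(> = start, * = accepting)

start=q0; accept=q3; q0-x>q1; q0-y>q4; q1-x>q2; q1-y>q4; q2-x>q4; q2-y>q3; q3-x>q3; q3-y>q3; q4-x>q4; q4-y>q4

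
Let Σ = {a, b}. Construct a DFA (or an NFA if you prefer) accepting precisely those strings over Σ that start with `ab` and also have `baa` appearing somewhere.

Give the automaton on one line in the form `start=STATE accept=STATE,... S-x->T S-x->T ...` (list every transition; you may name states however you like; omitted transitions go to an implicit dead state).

Handle the two conditions separately and then intersect. One (4 states) tracks whether the input so far still matches the prefix `ab`; the other (4 states) tracks whether and how much of `baa` has been seen. Each combined state is a pair, one component from each; accept when both components accept.
        a   b  
>  q0   q1  q2 
   q1   q3  q4 
   q2   q5  q2 
   q3   q3  q2 
   q4   q6  q4 
   q5   q7  q2 
   q6   q8  q4 
   q7   q7  q7 
 * q8   q8  q8 
(> = start, * = accepting)

start=q0 accept=q8 q0-a->q1 q0-b->q2 q1-a->q3 q1-b->q4 q2-a->q5 q2-b->q2 q3-a->q3 q3-b->q2 q4-a->q6 q4-b->q4 q5-a->q7 q5-b->q2 q6-a->q8 q6-b->q4 q7-a->q7 q7-b->q7 q8-a->q8 q8-b->q8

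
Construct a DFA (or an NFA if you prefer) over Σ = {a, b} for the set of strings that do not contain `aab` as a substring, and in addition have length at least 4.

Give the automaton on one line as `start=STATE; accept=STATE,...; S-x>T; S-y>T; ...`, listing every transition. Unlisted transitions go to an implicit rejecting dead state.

Build one automaton per condition and run them in lockstep. One (4 states) tracks partial matches of the forbidden pattern `aab`; the other (6 states) tracks the input length, saturating at 5. Each combined state is a pair, one component from each; accept when both components accept. Minimizing collapses redundant product states.
13 states suffice.
          a    b  
>  q0     q1   q2 
   q1     q3   q4 
   q2     q5   q4 
   q3     q6   q7 
   q4     q8   q9 
   q5     q6   q9 
   q6    q10   q7 
   q7     q7   q7 
   q8    q10  q11 
   q9    q12  q11 
 * q10   q10   q7 
 * q11   q12  q11 
 * q12   q10  q11 
(> = start, * = accepting)

start=q0; accept=q10,q11,q12; q0-a>q1; q0-b>q2; q1-a>q3; q1-b>q4; q2-a>q5; q2-b>q4; q3-a>q6; q3-b>q7; q4-a>q8; q4-b>q9; q5-a>q6; q5-b>q9; q6-a>q10; q6-b>q7; q7-a>q7; q7-b>q7; q8-a>q10; q8-b>q11; q9-a>q12; q9-b>q11; q10-a>q10; q10-b>q7; q11-a>q12; q11-b>q11; q12-a>q10; q12-b>q11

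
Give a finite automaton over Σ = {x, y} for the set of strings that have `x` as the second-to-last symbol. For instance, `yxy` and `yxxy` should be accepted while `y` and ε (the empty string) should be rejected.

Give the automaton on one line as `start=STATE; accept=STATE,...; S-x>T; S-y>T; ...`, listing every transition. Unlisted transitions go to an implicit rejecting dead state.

Because acceptance depends on a position counted from the end, the machine has to buffer the most recent 2 symbols. Make each state the string of the last up-to-2 symbols read; on input `x` shift the window left and append `x`. Accept when the buffered window has length 2 and begins with `x`.
7 states suffice.
        x   y  
>  s0   s1  s2 
   s1   s3  s4 
   s2   s5  s6 
 * s3   s3  s4 
 * s4   s5  s6 
   s5   s3  s4 
   s6   s5  s6 
(> = start, * = accepting)

start=s0; accept=s3,s4; s0-x>s1; s0-y>s2; s1-x>s3; s1-y>s4; s2-x>s5; s2-y>s6; s3-x>s3; s3-y>s4; s4-x>s5; s4-y>s6; s5-x>s3; s5-y>s4; s6-x>s5; s6-y>s6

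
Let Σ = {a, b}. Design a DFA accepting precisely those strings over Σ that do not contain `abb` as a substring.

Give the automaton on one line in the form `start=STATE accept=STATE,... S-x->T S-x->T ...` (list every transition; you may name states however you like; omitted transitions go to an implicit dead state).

Track partial matches of the forbidden pattern `abb`. State s3 is a dead state reached once `abb` has occurred; every other state accepts. s0 means no part of `abb` is currently matched.
        a   b  
>* s0   s1  s0 
 * s1   s1  s2 
 * s2   s1  s3 
   s3   s3  s3 
(> = start, * = accepting)

start=s0 accept=s0,s1,s2 s0-a->s1 s0-b->s0 s1-a->s1 s1-b->s2 s2-a->s1 s2-b->s3 s3-a->s3 s3-b->s3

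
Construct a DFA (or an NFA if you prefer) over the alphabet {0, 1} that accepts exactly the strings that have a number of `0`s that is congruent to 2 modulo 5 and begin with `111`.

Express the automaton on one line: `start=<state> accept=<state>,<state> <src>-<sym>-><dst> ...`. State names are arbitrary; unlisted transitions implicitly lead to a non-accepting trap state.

Run two small machines in parallel and take their product. One (5 states) tracks the count of `0`s modulo 5; the other (5 states) tracks whether the input so far still matches the prefix `111`. Each combined state is a pair, one component from each; accept when both components accept. Minimizing collapses redundant product states.
9 states suffice.
        0   1  
>  S0   S1  S2 
   S1   S1  S1 
   S2   S1  S3 
   S3   S1  S4 
   S4   S5  S4 
   S5   S6  S5 
 * S6   S7  S6 
   S7   S8  S7 
   S8   S4  S8 
(> = start, * = accepting)

start=S0 accept=S6 S0-0->S1 S0-1->S2 S1-0->S1 S1-1->S1 S2-0->S1 S2-1->S3 S3-0->S1 S3-1->S4 S4-0->S5 S4-1->S4 S5-0->S6 S5-1->S5 S6-0->S7 S6-1->S6 S7-0->S8 S7-1->S7 S8-0->S4 S8-1->S8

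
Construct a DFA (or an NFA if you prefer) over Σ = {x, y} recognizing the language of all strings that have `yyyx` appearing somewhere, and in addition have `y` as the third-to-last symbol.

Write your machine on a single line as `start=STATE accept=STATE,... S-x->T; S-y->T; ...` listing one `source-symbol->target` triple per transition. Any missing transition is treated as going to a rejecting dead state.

start=s0; accept=s15,s16,s17,s22; s0-x->s1; s0-y->s2; s1-x->s3; s1-y->s4; s2-x->s5; s2-y->s6; s3-x->s7; s3-y->s8; s4-x->s9; s4-y->s10; s5-x->s11; s5-y->s12; s6-x->s13; s6-y->s14; s7-x->s7; s7-y->s8; s8-x->s9; s8-y->s10; s9-x->s11; s9-y->s12; s10-x->s13; s10-y->s14; s11-x->s7; s11-y->s8; s12-x->s9; s12-y->s10; s13-x->s11; s13-y->s12; s14-x->s15; s14-y->s14; s15-x->s16; s15-y->s17; s16-x->s18; s16-y->s19; s17-x->s20; s17-y->s21; s18-x->s18; s18-y->s19; s19-x->s20; s19-y->s21; s20-x->s16; s20-y->s17; s21-x->s15; s21-y->s22; s22-x->s15; s22-y->s22

Handle the two conditions separately and then intersect. One (5 states) tracks whether and how much of `yyyx` has been seen; the other (15 states) tracks the last 3 symbols read. Each combined state is a pair, one component from each; accept when both components accept.
23 states suffice.
          x    y  
>  s0     s1   s2 
   s1     s3   s4 
   s2     s5   s6 
   s3     s7   s8 
   s4     s9  s10 
   s5    s11  s12 
   s6    s13  s14 
   s7     s7   s8 
   s8     s9  s10 
   s9    s11  s12 
   s10   s13  s14 
   s11    s7   s8 
   s12    s9  s10 
   s13   s11  s12 
   s14   s15  s14 
 * s15   s16  s17 
 * s16   s18  s19 
 * s17   s20  s21 
   s18   s18  s19 
   s19   s20  s21 
   s20   s16  s17 
   s21   s15  s22 
 * s22   s15  s22 
(> = start, * = accepting)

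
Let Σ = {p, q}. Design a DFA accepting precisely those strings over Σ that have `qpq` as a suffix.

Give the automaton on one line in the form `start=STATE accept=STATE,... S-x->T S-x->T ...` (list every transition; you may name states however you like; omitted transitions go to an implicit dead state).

start=s0 accept=s3 s0-p->s0 s0-q->s1 s1-p->s2 s1-q->s1 s2-p->s0 s2-q->s3 s3-p->s2 s3-q->s1

Remember how much of `qpq` the current input suffix matches. State s0 means no match yet; s1 means the last symbol is `q`; s2 means the last 2 symbols are `qp`; s3 means the last 3 symbols are `qpq`. Only s3 accepts. On a mismatch, fall back to the longest proper suffix that is still a prefix of `qpq`.
A 4-state machine:
        p   q  
>  s0   s0  s1 
   s1   s2  s1 
   s2   s0  s3 
 * s3   s2  s1 
(> = start, * = accepting)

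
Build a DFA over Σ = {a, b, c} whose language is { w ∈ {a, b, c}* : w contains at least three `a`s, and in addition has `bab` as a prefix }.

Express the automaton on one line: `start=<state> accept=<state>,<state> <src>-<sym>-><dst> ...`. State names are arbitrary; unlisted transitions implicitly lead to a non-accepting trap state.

Handle the two conditions separately and then intersect. One (5 states) tracks the count of `a`s, saturating at 4; the other (5 states) tracks whether the input so far still matches the prefix `bab`. Each combined state is a pair, one component from each; accept when both components accept. Minimizing collapses redundant product states.
7 states suffice.
        a   b   c  
>  S0   S1  S2  S1 
   S1   S1  S1  S1 
   S2   S3  S1  S1 
   S3   S1  S4  S1 
   S4   S5  S4  S4 
   S5   S6  S5  S5 
 * S6   S6  S6  S6 
(> = start, * = accepting)

start=S0 accept=S6 S0-a->S1 S0-b->S2 S0-c->S1 S1-a->S1 S1-b->S1 S1-c->S1 S2-a->S3 S2-b->S1 S2-c->S1 S3-a->S1 S3-b->S4 S3-c->S1 S4-a->S5 S4-b->S4 S4-c->S4 S5-a->S6 S5-b->S5 S5-c->S5 S6-a->S6 S6-b->S6 S6-c->S6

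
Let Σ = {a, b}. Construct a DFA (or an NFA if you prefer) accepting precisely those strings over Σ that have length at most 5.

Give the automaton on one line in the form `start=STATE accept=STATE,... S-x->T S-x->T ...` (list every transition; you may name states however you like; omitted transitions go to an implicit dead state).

We only need to distinguish lengths 0, 1, …, 5, and '>5'. Chain S0 → S1 → S2 → S3 → S4 → S5 → S6 on every symbol, with S6 looping. Accepting states: {S0, S1, S2, S3, S4, S5}.
With 7 states:
        a   b  
>* S0   S1  S1 
 * S1   S2  S2 
 * S2   S3  S3 
 * S3   S4  S4 
 * S4   S5  S5 
 * S5   S6  S6 
   S6   S6  S6 
(> = start, * = accepting)

start=S0 accept=S0,S1,S2,S3,S4,S5 S0-a->S1 S0-b->S1 S1-a->S2 S1-b->S2 S2-a->S3 S2-b->S3 S3-a->S4 S3-b->S4 S4-a->S5 S4-b->S5 S5-a->S6 S5-b->S6 S6-a->S6 S6-b->S6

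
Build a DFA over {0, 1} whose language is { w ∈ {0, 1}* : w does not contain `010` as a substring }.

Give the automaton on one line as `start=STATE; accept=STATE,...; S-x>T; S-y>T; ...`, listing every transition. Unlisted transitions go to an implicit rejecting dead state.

This is the complement of 'contains `010`'. Use the same substring-matching states — S0 through S3 holding how much of `010` has just been matched — but flip the accepting set: everything except the trap S3 accepts.
        0   1  
>* S0   S1  S0 
 * S1   S1  S2 
 * S2   S3  S0 
   S3   S3  S3 
(> = start, * = accepting)

start=S0; accept=S0,S1,S2; S0-0>S1; S0-1>S0; S1-0>S1; S1-1>S2; S2-0>S3; S2-1>S0; S3-0>S3; S3-1>S3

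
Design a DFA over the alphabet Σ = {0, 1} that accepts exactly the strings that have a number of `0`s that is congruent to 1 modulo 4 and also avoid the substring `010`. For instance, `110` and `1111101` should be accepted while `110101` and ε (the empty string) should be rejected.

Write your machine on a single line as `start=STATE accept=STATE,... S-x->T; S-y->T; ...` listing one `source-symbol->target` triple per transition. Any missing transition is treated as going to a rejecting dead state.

Build one automaton per condition and run them in lockstep. One (4 states) tracks the count of `0`s modulo 4; the other (4 states) tracks partial matches of the forbidden pattern `010`. Each combined state is a pair, one component from each; accept when both components accept. After merging equivalent states the machine shrinks.
With 13 states:
          0    1  
>  q0     q1   q0 
 * q1     q2   q3 
   q2     q4   q5 
 * q3     q6   q7 
   q4     q8   q9 
   q5     q6  q10 
   q6     q6   q6 
 * q7     q2   q7 
   q8     q1  q11 
   q9     q6  q12 
   q10    q4  q10 
   q11    q6   q0 
   q12    q8  q12 
(> = start, * = accepting)

start=q0; accept=q1,q3,q7; q0-0->q1; q0-1->q0; q1-0->q2; q1-1->q3; q2-0->q4; q2-1->q5; q3-0->q6; q3-1->q7; q4-0->q8; q4-1->q9; q5-0->q6; q5-1->q10; q6-0->q6; q6-1->q6; q7-0->q2; q7-1->q7; q8-0->q1; q8-1->q11; q9-0->q6; q9-1->q12; q10-0->q4; q10-1->q10; q11-0->q6; q11-1->q0; q12-0->q8; q12-1->q12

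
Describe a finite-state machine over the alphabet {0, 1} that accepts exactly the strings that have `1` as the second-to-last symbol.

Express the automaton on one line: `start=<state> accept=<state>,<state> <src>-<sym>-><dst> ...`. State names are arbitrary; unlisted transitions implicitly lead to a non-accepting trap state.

start=S0 accept=S5,S6 S0-0->S1 S0-1->S2 S1-0->S3 S1-1->S4 S2-0->S5 S2-1->S6 S3-0->S3 S3-1->S4 S4-0->S5 S4-1->S6 S5-0->S3 S5-1->S4 S6-0->S5 S6-1->S6

Because acceptance depends on a position counted from the end, the machine has to buffer the most recent 2 symbols. Make each state the string of the last up-to-2 symbols read; on input `x` shift the window left and append `x`. Accept when the buffered window has length 2 and begins with `1`.
A 7-state machine:
        0   1  
>  S0   S1  S2 
   S1   S3  S4 
   S2   S5  S6 
   S3   S3  S4 
   S4   S5  S6 
 * S5   S3  S4 
 * S6   S5  S6 
(> = start, * = accepting)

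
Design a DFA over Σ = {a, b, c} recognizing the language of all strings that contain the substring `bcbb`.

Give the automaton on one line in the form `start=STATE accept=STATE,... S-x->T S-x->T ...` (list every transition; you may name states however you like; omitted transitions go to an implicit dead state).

States s0..s3 record the length of the longest prefix of `bcbb` that matches the current input suffix. Reaching s4 means `bcbb` has been seen, and we stay there forever. Accept from s4.
5 states suffice.
        a   b   c  
>  s0   s0  s1  s0 
   s1   s0  s1  s2 
   s2   s0  s3  s0 
   s3   s0  s4  s2 
 * s4   s4  s4  s4 
(> = start, * = accepting)

start=s0 accept=s4 s0-a->s0 s0-b->s1 s0-c->s0 s1-a->s0 s1-b->s1 s1-c->s2 s2-a->s0 s2-b->s3 s2-c->s0 s3-a->s0 s3-b->s4 s3-c->s2 s4-a->s4 s4-b->s4 s4-c->s4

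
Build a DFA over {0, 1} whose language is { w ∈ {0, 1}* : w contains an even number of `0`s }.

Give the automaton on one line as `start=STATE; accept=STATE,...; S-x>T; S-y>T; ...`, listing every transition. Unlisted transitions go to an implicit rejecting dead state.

start=q0; accept=q0; q0-0>q1; q0-1>q0; q1-0>q0; q1-1>q1

The only thing that matters is how many `0`s have appeared, reduced mod 2. Use one state per residue: q0 for 0, …, q1 for 1. Reading `0` moves to the next residue; anything else stays put. q0 is accepting.
A 2-state machine:
        0   1  
>* q0   q1  q0 
   q1   q0  q1 
(> = start, * = accepting)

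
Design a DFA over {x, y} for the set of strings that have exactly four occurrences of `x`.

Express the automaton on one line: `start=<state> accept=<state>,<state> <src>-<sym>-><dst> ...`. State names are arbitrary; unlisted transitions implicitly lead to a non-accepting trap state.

start=s0 accept=s4 s0-x->s1 s0-y->s0 s1-x->s2 s1-y->s1 s2-x->s3 s2-y->s2 s3-x->s4 s3-y->s3 s4-x->s5 s4-y->s4 s5-x->s5 s5-y->s5

Count `x`s, saturating at 5: states s0 through s4 mean 0 through 4 `x`s seen; s5 means more than 4. Each `x` increments (capped at s5); other symbols loop. Accept from {s4}.
        x   y  
>  s0   s1  s0 
   s1   s2  s1 
   s2   s3  s2 
   s3   s4  s3 
 * s4   s5  s4 
   s5   s5  s5 
(> = start, * = accepting)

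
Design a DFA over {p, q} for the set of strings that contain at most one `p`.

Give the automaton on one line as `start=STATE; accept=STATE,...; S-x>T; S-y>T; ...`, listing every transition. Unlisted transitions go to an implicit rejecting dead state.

start=S0; accept=S0,S1; S0-p>S1; S0-q>S0; S1-p>S2; S1-q>S1; S2-p>S2; S2-q>S2

Only the number of `p`s matters, and only up to 2. Make a chain S0 → S1 → S2 advanced by each `p` (with S2 absorbing); every other symbol self-loops. The accepting set is {S0, S1}.
With 3 states:
        p   q  
>* S0   S1  S0 
 * S1   S2  S1 
   S2   S2  S2 
(> = start, * = accepting)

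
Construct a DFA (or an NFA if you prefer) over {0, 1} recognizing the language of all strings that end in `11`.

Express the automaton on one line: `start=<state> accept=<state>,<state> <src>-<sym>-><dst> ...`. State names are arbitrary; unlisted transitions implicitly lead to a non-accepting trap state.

start=S0 accept=S2 S0-0->S0 S0-1->S1 S1-0->S0 S1-1->S2 S2-0->S0 S2-1->S2

Remember how much of `11` the current input suffix matches. State S0 means no match yet; S1 means the last symbol is `1`; S2 means the last 2 symbols are `11`. Only S2 accepts. On a mismatch, fall back to the longest proper suffix that is still a prefix of `11`.
With 3 states:
        0   1  
>  S0   S0  S1 
   S1   S0  S2 
 * S2   S0  S2 
(> = start, * = accepting)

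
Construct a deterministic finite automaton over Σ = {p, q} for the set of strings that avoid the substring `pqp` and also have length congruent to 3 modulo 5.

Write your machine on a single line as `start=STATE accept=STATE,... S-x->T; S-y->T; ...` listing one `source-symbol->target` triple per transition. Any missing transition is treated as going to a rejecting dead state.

start=S0; accept=S6,S7,S9; S0-p->S1; S0-q->S2; S1-p->S3; S1-q->S4; S2-p->S3; S2-q->S5; S3-p->S6; S3-q->S7; S4-p->S8; S4-q->S9; S5-p->S6; S5-q->S9; S6-p->S10; S6-q->S11; S7-p->S12; S7-q->S13; S8-p->S12; S8-q->S12; S9-p->S10; S9-q->S13; S10-p->S14; S10-q->S15; S11-p->S16; S11-q->S0; S12-p->S16; S12-q->S16; S13-p->S14; S13-q->S0; S14-p->S1; S14-q->S17; S15-p->S18; S15-q->S2; S16-p->S18; S16-q->S18; S17-p->S19; S17-q->S5; S18-p->S19; S18-q->S19; S19-p->S8; S19-q->S8

Handle the two conditions separately and then intersect. The first has 4 states tracking partial matches of the forbidden pattern `pqp`; the second has 5 states tracking the input length modulo 5. A product state is a pair (one from each), accepting exactly when both do.
          p    q  
>  S0     S1   S2 
   S1     S3   S4 
   S2     S3   S5 
   S3     S6   S7 
   S4     S8   S9 
   S5     S6   S9 
 * S6    S10  S11 
 * S7    S12  S13 
   S8    S12  S12 
 * S9    S10  S13 
   S10   S14  S15 
   S11   S16   S0 
   S12   S16  S16 
   S13   S14   S0 
   S14    S1  S17 
   S15   S18   S2 
   S16   S18  S18 
   S17   S19   S5 
   S18   S19  S19 
   S19    S8   S8 
(> = start, * = accepting)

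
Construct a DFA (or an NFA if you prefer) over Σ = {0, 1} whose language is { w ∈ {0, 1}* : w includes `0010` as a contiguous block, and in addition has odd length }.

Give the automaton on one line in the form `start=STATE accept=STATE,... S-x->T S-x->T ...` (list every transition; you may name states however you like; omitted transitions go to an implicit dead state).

Handle the two conditions separately and then intersect. The first has 5 states tracking whether and how much of `0010` has been seen; the second has 2 states tracking the input length modulo 2. A product state is a pair (one from each), accepting exactly when both do.
A 10-state machine:
        0   1  
>  s0   s1  s2 
   s1   s3  s0 
   s2   s4  s0 
   s3   s5  s6 
   s4   s5  s2 
   s5   s3  s7 
   s6   s8  s0 
   s7   s9  s2 
   s8   s9  s9 
 * s9   s8  s8 
(> = start, * = accepting)

start=s0 accept=s9 s0-0->s1 s0-1->s2 s1-0->s3 s1-1->s0 s2-0->s4 s2-1->s0 s3-0->s5 s3-1->s6 s4-0->s5 s4-1->s2 s5-0->s3 s5-1->s7 s6-0->s8 s6-1->s0 s7-0->s9 s7-1->s2 s8-0->s9 s8-1->s9 s9-0->s8 s9-1->s8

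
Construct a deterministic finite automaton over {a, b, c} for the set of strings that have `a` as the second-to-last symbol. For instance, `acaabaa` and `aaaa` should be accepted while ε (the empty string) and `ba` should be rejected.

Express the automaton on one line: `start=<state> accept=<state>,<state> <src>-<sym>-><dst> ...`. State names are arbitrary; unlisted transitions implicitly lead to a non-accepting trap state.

Because acceptance depends on a position counted from the end, the machine has to buffer the most recent 2 symbols. Make each state the string of the last up-to-2 symbols read; on input `x` shift the window left and append `x`. Accept when the buffered window has length 2 and begins with `a`.
With 13 states:
          a    b    c  
>  S0     S1   S2   S3 
   S1     S4   S5   S6 
   S2     S7   S8   S9 
   S3    S10  S11  S12 
 * S4     S4   S5   S6 
 * S5     S7   S8   S9 
 * S6    S10  S11  S12 
   S7     S4   S5   S6 
   S8     S7   S8   S9 
   S9    S10  S11  S12 
   S10    S4   S5   S6 
   S11    S7   S8   S9 
   S12   S10  S11  S12 
(> = start, * = accepting)

start=S0 accept=S4,S5,S6 S0-a->S1 S0-b->S2 S0-c->S3 S1-a->S4 S1-b->S5 S1-c->S6 S2-a->S7 S2-b->S8 S2-c->S9 S3-a->S10 S3-b->S11 S3-c->S12 S4-a->S4 S4-b->S5 S4-c->S6 S5-a->S7 S5-b->S8 S5-c->S9 S6-a->S10 S6-b->S11 S6-c->S12 S7-a->S4 S7-b->S5 S7-c->S6 S8-a->S7 S8-b->S8 S8-c->S9 S9-a->S10 S9-b->S11 S9-c->S12 S10-a->S4 S10-b->S5 S10-c->S6 S11-a->S7 S11-b->S8 S11-c->S9 S12-a->S10 S12-b->S11 S12-c->S12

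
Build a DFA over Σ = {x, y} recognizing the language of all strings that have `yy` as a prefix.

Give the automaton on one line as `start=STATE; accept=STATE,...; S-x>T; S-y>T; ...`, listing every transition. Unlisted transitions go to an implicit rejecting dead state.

Walk along `yy` while the input agrees: from s0 take `y` to s1, and so on. Any deviation drops to the rejecting sink s3. Once s2 is reached the prefix is confirmed and every continuation is accepted.
With 4 states:
        x   y  
>  s0   s3  s1 
   s1   s3  s2 
 * s2   s2  s2 
   s3   s3  s3 
(> = start, * = accepting)

start=s0; accept=s2; s0-x>s3; s0-y>s1; s1-x>s3; s1-y>s2; s2-x>s2; s2-y>s2; s3-x>s3; s3-y>s3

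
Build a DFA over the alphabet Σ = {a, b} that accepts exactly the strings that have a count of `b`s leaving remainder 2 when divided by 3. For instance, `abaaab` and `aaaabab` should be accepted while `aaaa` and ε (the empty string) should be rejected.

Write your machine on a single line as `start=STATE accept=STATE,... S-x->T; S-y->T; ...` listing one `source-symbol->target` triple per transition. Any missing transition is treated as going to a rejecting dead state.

start=S0; accept=S2; S0-a->S0; S0-b->S1; S1-a->S1; S1-b->S2; S2-a->S2; S2-b->S0

Keep the running count of `b`s modulo 3: each `b` advances along the cycle S0 → S1 → S2 → S0 while other symbols loop. Accept at S2.
3 states suffice.
        a   b  
>  S0   S0  S1 
   S1   S1  S2 
 * S2   S2  S0 
(> = start, * = accepting)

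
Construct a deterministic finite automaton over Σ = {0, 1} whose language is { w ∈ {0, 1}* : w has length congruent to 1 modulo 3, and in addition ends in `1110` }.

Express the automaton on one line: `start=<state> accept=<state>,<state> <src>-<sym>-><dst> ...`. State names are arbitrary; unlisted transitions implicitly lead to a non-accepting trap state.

Run two small machines in parallel and take their product. One (3 states) tracks the input length modulo 3; the other (5 states) tracks how much of the suffix `1110` has currently been matched. Each combined state is a pair, one component from each; accept when both components accept.
A 15-state machine:
          0    1  
>  q0     q1   q2 
   q1     q3   q4 
   q2     q3   q5 
   q3     q0   q6 
   q4     q0   q7 
   q5     q0   q8 
   q6     q1   q9 
   q7     q1  q10 
   q8    q11  q10 
   q9     q3  q12 
   q10   q13  q12 
 * q11    q3   q4 
   q12   q14   q8 
   q13    q0   q6 
   q14    q1   q2 
(> = start, * = accepting)

start=q0 accept=q11 q0-0->q1 q0-1->q2 q1-0->q3 q1-1->q4 q2-0->q3 q2-1->q5 q3-0->q0 q3-1->q6 q4-0->q0 q4-1->q7 q5-0->q0 q5-1->q8 q6-0->q1 q6-1->q9 q7-0->q1 q7-1->q10 q8-0->q11 q8-1->q10 q9-0->q3 q9-1->q12 q10-0->q13 q10-1->q12 q11-0->q3 q11-1->q4 q12-0->q14 q12-1->q8 q13-0->q0 q13-1->q6 q14-0->q1 q14-1->q2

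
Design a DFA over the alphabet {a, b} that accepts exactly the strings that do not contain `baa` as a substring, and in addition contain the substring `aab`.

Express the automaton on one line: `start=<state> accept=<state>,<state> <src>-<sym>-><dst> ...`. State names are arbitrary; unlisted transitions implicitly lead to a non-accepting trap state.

Run two small machines in parallel and take their product. The first has 4 states tracking partial matches of the forbidden pattern `baa`; the second has 4 states tracking whether and how much of `aab` has been seen. A product state is a pair (one from each), accepting exactly when both do.
A 9-state machine:
        a   b  
>  q0   q1  q2 
   q1   q3  q2 
   q2   q4  q2 
   q3   q3  q5 
   q4   q6  q2 
 * q5   q7  q5 
   q6   q6  q8 
 * q7   q8  q5 
   q8   q8  q8 
(> = start, * = accepting)

start=q0 accept=q5,q7 q0-a->q1 q0-b->q2 q1-a->q3 q1-b->q2 q2-a->q4 q2-b->q2 q3-a->q3 q3-b->q5 q4-a->q6 q4-b->q2 q5-a->q7 q5-b->q5 q6-a->q6 q6-b->q8 q7-a->q8 q7-b->q5 q8-a->q8 q8-b->q8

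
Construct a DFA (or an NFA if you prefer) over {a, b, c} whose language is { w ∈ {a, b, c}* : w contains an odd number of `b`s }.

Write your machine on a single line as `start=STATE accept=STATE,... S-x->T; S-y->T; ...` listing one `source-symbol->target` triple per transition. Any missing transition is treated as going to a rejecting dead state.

start=q0; accept=q1; q0-a->q0; q0-b->q1; q0-c->q0; q1-a->q1; q1-b->q0; q1-c->q1

The only thing that matters is how many `b`s have appeared, reduced mod 2. Use one state per residue: q0 for 0, …, q1 for 1. Reading `b` moves to the next residue; anything else stays put. q1 is accepting.
2 states suffice.
        a   b   c  
>  q0   q0  q1  q0 
 * q1   q1  q0  q1 
(> = start, * = accepting)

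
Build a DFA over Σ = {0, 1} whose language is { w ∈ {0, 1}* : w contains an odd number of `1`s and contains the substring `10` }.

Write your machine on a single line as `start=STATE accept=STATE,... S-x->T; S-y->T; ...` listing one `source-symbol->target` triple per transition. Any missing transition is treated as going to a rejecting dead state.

Handle the two conditions separately and then intersect. The first has 2 states tracking the count of `1`s modulo 2; the second has 3 states tracking whether and how much of `10` has been seen. A product state is a pair (one from each), accepting exactly when both do.
5 states suffice.
       0  1 
>  A   A  B 
   B   C  D 
 * C   C  E 
   D   E  B 
   E   E  C 
(> = start, * = accepting)

start=A; accept=C; A-0->A; A-1->B; B-0->C; B-1->D; C-0->C; C-1->E; D-0->E; D-1->B; E-0->E; E-1->C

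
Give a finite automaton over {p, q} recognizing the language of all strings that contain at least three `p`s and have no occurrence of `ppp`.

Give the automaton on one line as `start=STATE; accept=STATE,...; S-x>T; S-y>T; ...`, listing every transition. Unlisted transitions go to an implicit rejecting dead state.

Run two small machines in parallel and take their product. One (5 states) tracks the count of `p`s, saturating at 4; the other (4 states) tracks partial matches of the forbidden pattern `ppp`. Each combined state is a pair, one component from each; accept when both components accept. Equivalent product states are then merged.
With 10 states:
       p  q 
>  A   B  A 
   B   C  D 
   C   E  F 
   D   G  D 
   E   E  E 
   F   H  F 
   G   I  F 
 * H   I  J 
 * I   E  J 
 * J   H  J 
(> = start, * = accepting)

start=A; accept=H,I,J; A-p>B; A-q>A; B-p>C; B-q>D; C-p>E; C-q>F; D-p>G; D-q>D; E-p>E; E-q>E; F-p>H; F-q>F; G-p>I; G-q>F; H-p>I; H-q>J; I-p>E; I-q>J; J-p>H; J-q>J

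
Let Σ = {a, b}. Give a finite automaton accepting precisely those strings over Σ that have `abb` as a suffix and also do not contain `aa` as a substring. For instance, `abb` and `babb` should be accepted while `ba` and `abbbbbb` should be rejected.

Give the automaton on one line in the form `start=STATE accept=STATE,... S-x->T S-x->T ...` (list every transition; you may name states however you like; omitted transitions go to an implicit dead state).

Build one automaton per condition and run them in lockstep. One (4 states) tracks how much of the suffix `abb` has currently been matched; the other (3 states) tracks partial matches of the forbidden pattern `aa`. Each combined state is a pair, one component from each; accept when both components accept.
        a   b  
>  q0   q1  q0 
   q1   q2  q3 
   q2   q2  q4 
   q3   q1  q5 
   q4   q2  q6 
 * q5   q1  q0 
   q6   q2  q7 
   q7   q2  q7 
(> = start, * = accepting)

start=q0 accept=q5 q0-a->q1 q0-b->q0 q1-a->q2 q1-b->q3 q2-a->q2 q2-b->q4 q3-a->q1 q3-b->q5 q4-a->q2 q4-b->q6 q5-a->q1 q5-b->q0 q6-a->q2 q6-b->q7 q7-a->q2 q7-b->q7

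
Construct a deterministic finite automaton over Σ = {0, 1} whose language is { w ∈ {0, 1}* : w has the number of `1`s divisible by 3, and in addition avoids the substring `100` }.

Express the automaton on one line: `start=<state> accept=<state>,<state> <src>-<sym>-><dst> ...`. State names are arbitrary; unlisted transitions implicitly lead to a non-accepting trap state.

Handle the two conditions separately and then intersect. The first has 3 states tracking the count of `1`s modulo 3; the second has 4 states tracking partial matches of the forbidden pattern `100`. A product state is a pair (one from each), accepting exactly when both do.
10 states suffice.
        0   1  
>* q0   q0  q1 
   q1   q2  q3 
   q2   q4  q3 
   q3   q5  q6 
   q4   q4  q7 
   q5   q7  q6 
 * q6   q8  q1 
   q7   q7  q9 
 * q8   q9  q1 
   q9   q9  q4 
(> = start, * = accepting)

start=q0 accept=q0,q6,q8 q0-0->q0 q0-1->q1 q1-0->q2 q1-1->q3 q2-0->q4 q2-1->q3 q3-0->q5 q3-1->q6 q4-0->q4 q4-1->q7 q5-0->q7 q5-1->q6 q6-0->q8 q6-1->q1 q7-0->q7 q7-1->q9 q8-0->q9 q8-1->q1 q9-0->q9 q9-1->q4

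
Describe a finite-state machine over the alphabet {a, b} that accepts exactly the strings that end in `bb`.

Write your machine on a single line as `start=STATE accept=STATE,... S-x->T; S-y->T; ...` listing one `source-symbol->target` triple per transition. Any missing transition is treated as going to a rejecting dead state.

Remember how much of `bb` the current input suffix matches. State S0 means no match yet; S1 means the last symbol is `b`; S2 means the last 2 symbols are `bb`. Only S2 accepts. On a mismatch, fall back to the longest proper suffix that is still a prefix of `bb`.
3 states suffice.
        a   b  
>  S0   S0  S1 
   S1   S0  S2 
 * S2   S0  S2 
(> = start, * = accepting)

start=S0; accept=S2; S0-a->S0; S0-b->S1; S1-a->S0; S1-b->S2; S2-a->S0; S2-b->S2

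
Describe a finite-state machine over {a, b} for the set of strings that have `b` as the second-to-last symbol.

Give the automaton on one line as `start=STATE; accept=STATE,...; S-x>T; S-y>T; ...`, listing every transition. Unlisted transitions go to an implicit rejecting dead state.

start=s0; accept=s5,s6; s0-a>s1; s0-b>s2; s1-a>s3; s1-b>s4; s2-a>s5; s2-b>s6; s3-a>s3; s3-b>s4; s4-a>s5; s4-b>s6; s5-a>s3; s5-b>s4; s6-a>s5; s6-b>s6

A DFA must remember the last 2 symbols (since which symbol is second-to-last isn't known until the input ends). Use one state per possible window of the last ≤2 symbols; accept from those whose window starts with `b`.
7 states suffice.
        a   b  
>  s0   s1  s2 
   s1   s3  s4 
   s2   s5  s6 
   s3   s3  s4 
   s4   s5  s6 
 * s5   s3  s4 
 * s6   s5  s6 
(> = start, * = accepting)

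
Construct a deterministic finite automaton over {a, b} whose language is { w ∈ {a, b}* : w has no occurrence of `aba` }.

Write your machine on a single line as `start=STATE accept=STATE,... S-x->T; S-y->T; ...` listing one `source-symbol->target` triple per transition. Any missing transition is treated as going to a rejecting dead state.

This is the complement of 'contains `aba`'. Use the same substring-matching states — S0 through S3 holding how much of `aba` has just been matched — but flip the accepting set: everything except the trap S3 accepts.
A 4-state machine:
        a   b  
>* S0   S1  S0 
 * S1   S1  S2 
 * S2   S3  S0 
   S3   S3  S3 
(> = start, * = accepting)

start=S0; accept=S0,S1,S2; S0-a->S1; S0-b->S0; S1-a->S1; S1-b->S2; S2-a->S3; S2-b->S0; S3-a->S3; S3-b->S3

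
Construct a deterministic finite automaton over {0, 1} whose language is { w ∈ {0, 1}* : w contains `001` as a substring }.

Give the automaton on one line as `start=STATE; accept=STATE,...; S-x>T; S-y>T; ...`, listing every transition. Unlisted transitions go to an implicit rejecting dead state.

start=q0; accept=q3; q0-0>q1; q0-1>q0; q1-0>q2; q1-1>q0; q2-0>q2; q2-1>q3; q3-0>q3; q3-1>q3

States q0..q2 record the length of the longest prefix of `001` that matches the current input suffix. Reaching q3 means `001` has been seen, and we stay there forever. Accept from q3.
With 4 states:
        0   1  
>  q0   q1  q0 
   q1   q2  q0 
   q2   q2  q3 
 * q3   q3  q3 
(> = start, * = accepting)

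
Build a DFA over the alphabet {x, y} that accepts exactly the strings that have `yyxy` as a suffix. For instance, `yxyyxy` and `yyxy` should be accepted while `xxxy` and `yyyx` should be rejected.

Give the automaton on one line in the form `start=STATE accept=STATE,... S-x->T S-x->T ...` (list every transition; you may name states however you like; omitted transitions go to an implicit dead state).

start=q0 accept=q4 q0-x->q0 q0-y->q1 q1-x->q0 q1-y->q2 q2-x->q3 q2-y->q2 q3-x->q0 q3-y->q4 q4-x->q0 q4-y->q2

Remember how much of `yyxy` the current input suffix matches. State q0 means no match yet; q1 means the last symbol is `y`; q2 means the last 2 symbols are `yy`; q3 means the last 3 symbols are `yyx`; q4 means the last 4 symbols are `yyxy`. Only q4 accepts. On a mismatch, fall back to the longest proper suffix that is still a prefix of `yyxy`.
        x   y  
>  q0   q0  q1 
   q1   q0  q2 
   q2   q3  q2 
   q3   q0  q4 
 * q4   q0  q2 
(> = start, * = accepting)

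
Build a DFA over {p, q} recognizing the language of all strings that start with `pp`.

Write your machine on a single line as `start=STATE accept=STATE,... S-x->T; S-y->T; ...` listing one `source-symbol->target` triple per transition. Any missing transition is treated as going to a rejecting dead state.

start=S0; accept=S2; S0-p->S1; S0-q->S3; S1-p->S2; S1-q->S3; S2-p->S2; S2-q->S2; S3-p->S3; S3-q->S3

Walk along `pp` while the input agrees: from S0 take `p` to S1, and so on. Any deviation drops to the rejecting sink S3. Once S2 is reached the prefix is confirmed and every continuation is accepted.
4 states suffice.
        p   q  
>  S0   S1  S3 
   S1   S2  S3 
 * S2   S2  S2 
   S3   S3  S3 
(> = start, * = accepting)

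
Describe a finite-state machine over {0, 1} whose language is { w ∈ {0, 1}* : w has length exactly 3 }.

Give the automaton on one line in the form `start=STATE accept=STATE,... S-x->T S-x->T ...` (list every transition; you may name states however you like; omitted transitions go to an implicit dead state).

Count input length up to 4: every symbol moves from q0 toward q4, which means 'more than 3' and absorbs. Accept from {q3}.
A 5-state machine:
        0   1  
>  q0   q1  q1 
   q1   q2  q2 
   q2   q3  q3 
 * q3   q4  q4 
   q4   q4  q4 
(> = start, * = accepting)

start=q0 accept=q3 q0-0->q1 q0-1->q1 q1-0->q2 q1-1->q2 q2-0->q3 q2-1->q3 q3-0->q4 q3-1->q4 q4-0->q4 q4-1->q4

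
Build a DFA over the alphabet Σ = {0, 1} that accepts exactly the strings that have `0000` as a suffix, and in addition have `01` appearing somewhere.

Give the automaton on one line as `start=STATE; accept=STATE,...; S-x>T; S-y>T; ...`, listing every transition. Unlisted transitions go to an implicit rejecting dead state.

Handle the two conditions separately and then intersect. The first has 5 states tracking how much of the suffix `0000` has currently been matched; the second has 3 states tracking whether and how much of `01` has been seen. A product state is a pair (one from each), accepting exactly when both do.
10 states suffice.
        0   1  
>  S0   S1  S0 
   S1   S2  S3 
   S2   S4  S3 
   S3   S5  S3 
   S4   S6  S3 
   S5   S7  S3 
   S6   S6  S3 
   S7   S8  S3 
   S8   S9  S3 
 * S9   S9  S3 
(> = start, * = accepting)

start=S0; accept=S9; S0-0>S1; S0-1>S0; S1-0>S2; S1-1>S3; S2-0>S4; S2-1>S3; S3-0>S5; S3-1>S3; S4-0>S6; S4-1>S3; S5-0>S7; S5-1>S3; S6-0>S6; S6-1>S3; S7-0>S8; S7-1>S3; S8-0>S9; S8-1>S3; S9-0>S9; S9-1>S3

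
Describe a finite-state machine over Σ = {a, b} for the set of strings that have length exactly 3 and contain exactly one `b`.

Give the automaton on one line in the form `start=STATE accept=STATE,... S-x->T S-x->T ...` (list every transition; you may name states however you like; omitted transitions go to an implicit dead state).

Run two small machines in parallel and take their product. One (5 states) tracks the input length, saturating at 4; the other (3 states) tracks the count of `b`s, saturating at 2. Each combined state is a pair, one component from each; accept when both components accept. After merging equivalent states the machine shrinks.
7 states suffice.
        a   b  
>  q0   q1  q2 
   q1   q3  q4 
   q2   q4  q5 
   q3   q5  q6 
   q4   q6  q5 
   q5   q5  q5 
 * q6   q5  q5 
(> = start, * = accepting)

start=q0 accept=q6 q0-a->q1 q0-b->q2 q1-a->q3 q1-b->q4 q2-a->q4 q2-b->q5 q3-a->q5 q3-b->q6 q4-a->q6 q4-b->q5 q5-a->q5 q5-b->q5 q6-a->q5 q6-b->q5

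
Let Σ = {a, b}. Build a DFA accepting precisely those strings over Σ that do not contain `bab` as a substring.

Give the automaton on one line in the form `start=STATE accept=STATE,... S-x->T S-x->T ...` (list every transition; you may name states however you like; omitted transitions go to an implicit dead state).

start=q0 accept=q0,q1,q2 q0-a->q0 q0-b->q1 q1-a->q2 q1-b->q1 q2-a->q0 q2-b->q3 q3-a->q3 q3-b->q3

Track partial matches of the forbidden pattern `bab`. State q3 is a dead state reached once `bab` has occurred; every other state accepts. q0 means no part of `bab` is currently matched.
4 states suffice.
        a   b  
>* q0   q0  q1 
 * q1   q2  q1 
 * q2   q0  q3 
   q3   q3  q3 
(> = start, * = accepting)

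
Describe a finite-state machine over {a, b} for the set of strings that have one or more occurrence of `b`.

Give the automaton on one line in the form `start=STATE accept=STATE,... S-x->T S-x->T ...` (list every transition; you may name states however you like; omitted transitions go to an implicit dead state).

Only the number of `b`s matters, and only up to 2. Make a chain S0 → S1 → S2 advanced by each `b` (with S2 absorbing); every other symbol self-loops. The accepting set is {S1, S2}.
3 states suffice.
        a   b  
>  S0   S0  S1 
 * S1   S1  S2 
 * S2   S2  S2 
(> = start, * = accepting)

start=S0 accept=S1,S2 S0-a->S0 S0-b->S1 S1-a->S1 S1-b->S2 S2-a->S2 S2-b->S2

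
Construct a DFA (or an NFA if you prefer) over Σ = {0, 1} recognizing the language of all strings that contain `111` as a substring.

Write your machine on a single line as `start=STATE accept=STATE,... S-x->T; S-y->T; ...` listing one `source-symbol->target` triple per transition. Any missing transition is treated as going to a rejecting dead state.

start=q0; accept=q3; q0-0->q0; q0-1->q1; q1-0->q0; q1-1->q2; q2-0->q0; q2-1->q3; q3-0->q3; q3-1->q3

States q0..q2 record the length of the longest prefix of `111` that matches the current input suffix. Reaching q3 means `111` has been seen, and we stay there forever. Accept from q3.
A 4-state machine:
        0   1  
>  q0   q0  q1 
   q1   q0  q2 
   q2   q0  q3 
 * q3   q3  q3 
(> = start, * = accepting)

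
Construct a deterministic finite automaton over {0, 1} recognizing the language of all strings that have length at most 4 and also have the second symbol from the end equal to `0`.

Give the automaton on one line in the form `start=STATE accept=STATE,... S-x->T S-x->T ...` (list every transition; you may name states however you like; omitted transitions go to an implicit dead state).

Build one automaton per condition and run them in lockstep. The first has 6 states tracking the input length, saturating at 5; the second has 7 states tracking the last 2 symbols read. A product state is a pair (one from each), accepting exactly when both do. After merging equivalent states the machine shrinks.
An 11-state machine:
          0    1  
>  q0     q1   q2 
   q1     q3   q4 
   q2     q5   q6 
 * q3     q7   q8 
 * q4     q9  q10 
   q5     q7   q8 
   q6     q9  q10 
 * q7     q8   q8 
 * q8    q10  q10 
   q9     q8   q8 
   q10   q10  q10 
(> = start, * = accepting)

start=q0 accept=q3,q4,q7,q8 q0-0->q1 q0-1->q2 q1-0->q3 q1-1->q4 q2-0->q5 q2-1->q6 q3-0->q7 q3-1->q8 q4-0->q9 q4-1->q10 q5-0->q7 q5-1->q8 q6-0->q9 q6-1->q10 q7-0->q8 q7-1->q8 q8-0->q10 q8-1->q10 q9-0->q8 q9-1->q8 q10-0->q10 q10-1->q10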